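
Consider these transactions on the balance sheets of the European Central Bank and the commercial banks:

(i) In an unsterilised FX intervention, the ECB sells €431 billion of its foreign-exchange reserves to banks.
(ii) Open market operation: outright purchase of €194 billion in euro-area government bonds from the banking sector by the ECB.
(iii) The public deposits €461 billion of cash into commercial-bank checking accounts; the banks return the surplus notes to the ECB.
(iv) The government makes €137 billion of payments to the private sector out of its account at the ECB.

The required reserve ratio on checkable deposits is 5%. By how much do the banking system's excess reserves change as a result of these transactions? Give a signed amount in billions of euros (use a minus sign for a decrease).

+€331.1 billion

FX sale €431 billion: reserves −€431B, deposits 0.
OMO purchase (from banks) €194 billion: reserves +€194B, deposits 0.
Currency deposit €461 billion: reserves +€461B, deposits +€461B.
Government spending €137 billion: reserves +€137B, deposits +€137B.
Totals: Δreserves = +€361B, Δdeposits = +€598B.
Δrequired reserves = 5% × +€598B = +€29.9B.
Δexcess reserves = Δreserves − Δrequired = +€361B − (+€29.9B) = +€331.1 billion.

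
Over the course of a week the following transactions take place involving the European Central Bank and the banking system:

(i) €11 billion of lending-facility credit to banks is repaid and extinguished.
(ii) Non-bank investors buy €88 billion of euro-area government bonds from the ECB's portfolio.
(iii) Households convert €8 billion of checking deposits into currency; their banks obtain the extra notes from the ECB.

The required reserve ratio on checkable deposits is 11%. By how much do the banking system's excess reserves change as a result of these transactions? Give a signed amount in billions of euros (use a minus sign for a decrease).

Discount-window repayment €11 billion: reserves −€11B, deposits 0.
Asset sale (to non-banks) €88 billion: reserves −€88B, deposits −€88B.
Currency withdrawal €8 billion: reserves −€8B, deposits −€8B.
Totals: Δreserves = −€107B, Δdeposits = −€96B.
Δrequired reserves = 11% × −€96B = −€10.56B.
Δexcess reserves = Δreserves − Δrequired = −€107B − (−€10.56B) = -€96.44 billion.

-€96.44 billion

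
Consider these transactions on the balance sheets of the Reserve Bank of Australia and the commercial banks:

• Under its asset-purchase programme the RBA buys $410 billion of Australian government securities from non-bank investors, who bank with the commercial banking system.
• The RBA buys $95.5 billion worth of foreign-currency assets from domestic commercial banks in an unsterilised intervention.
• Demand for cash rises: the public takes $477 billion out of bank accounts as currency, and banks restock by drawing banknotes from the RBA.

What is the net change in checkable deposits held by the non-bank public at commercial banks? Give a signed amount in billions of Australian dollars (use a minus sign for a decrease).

Asset purchase (from non-banks) $410 billion: non-bank counterparties' bank balances rise → +$410B.
FX purchase $95.5 billion: the counterparty is a bank, so public deposits are unchanged → 0.
Currency withdrawal $477 billion: non-bank counterparties' bank balances fall → −$477B.
Net: 410 + 0 − 477 = -$67 billion.

-$67 billion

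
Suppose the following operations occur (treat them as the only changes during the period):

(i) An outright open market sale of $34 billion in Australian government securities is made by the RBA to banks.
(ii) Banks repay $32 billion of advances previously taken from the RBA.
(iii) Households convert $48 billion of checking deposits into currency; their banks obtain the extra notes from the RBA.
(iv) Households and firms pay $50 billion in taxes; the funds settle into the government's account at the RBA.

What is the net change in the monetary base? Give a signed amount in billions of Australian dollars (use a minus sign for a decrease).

-$116 billion

OMO sale (to banks) $34 billion: RBA balance sheet contracts → −$34B.
Discount-window repayment $32 billion: RBA balance sheet contracts → −$32B.
Currency withdrawal $48 billion: just a shift between currency and reserves — both are base money → 0.
Government account inflow $50 billion: reserves shift to a non-base liability → −$50B.
Net: −34 − 32 + 0 − 50 = -$116 billion.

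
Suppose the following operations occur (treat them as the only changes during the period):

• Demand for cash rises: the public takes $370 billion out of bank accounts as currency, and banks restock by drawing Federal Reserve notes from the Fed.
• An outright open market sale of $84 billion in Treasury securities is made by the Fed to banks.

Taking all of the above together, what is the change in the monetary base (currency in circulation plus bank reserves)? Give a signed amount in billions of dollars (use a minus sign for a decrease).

-$84 billion

Fed balance sheet:
  Assets:      Securities −$84B
  Liabilities: Bank reserves −$454B, Currency in circulation +$370B
Monetary base = currency + reserves: +$370B + (−$454B) = -$84 billion.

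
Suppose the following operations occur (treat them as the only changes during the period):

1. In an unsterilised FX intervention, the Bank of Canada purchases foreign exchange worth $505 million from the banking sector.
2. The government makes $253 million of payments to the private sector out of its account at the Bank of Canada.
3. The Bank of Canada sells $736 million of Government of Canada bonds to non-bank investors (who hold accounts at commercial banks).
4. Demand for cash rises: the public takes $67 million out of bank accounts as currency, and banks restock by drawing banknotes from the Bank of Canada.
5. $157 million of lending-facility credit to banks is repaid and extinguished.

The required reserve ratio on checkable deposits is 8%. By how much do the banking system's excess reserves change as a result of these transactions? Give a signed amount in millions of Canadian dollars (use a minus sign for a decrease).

FX purchase $505 million: reserves +$505M, deposits 0.
Government spending $253 million: reserves +$253M, deposits +$253M.
Asset sale (to non-banks) $736 million: reserves −$736M, deposits −$736M.
Currency withdrawal $67 million: reserves −$67M, deposits −$67M.
Discount-window repayment $157 million: reserves −$157M, deposits 0.
Totals: Δreserves = −$202M, Δdeposits = −$550M.
Δrequired reserves = 8% × −$550M = −$44M.
Δexcess reserves = Δreserves − Δrequired = −$202M − (−$44M) = -$158 million.

-$158 million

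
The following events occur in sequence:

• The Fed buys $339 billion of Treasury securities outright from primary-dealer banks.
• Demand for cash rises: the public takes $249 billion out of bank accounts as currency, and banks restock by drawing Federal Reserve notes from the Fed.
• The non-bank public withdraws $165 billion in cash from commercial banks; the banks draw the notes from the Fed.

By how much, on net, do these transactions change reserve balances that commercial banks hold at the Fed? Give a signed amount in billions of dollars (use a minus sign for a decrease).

Fed balance sheet:
  Assets:      Securities +$339B
  Liabilities: Bank reserves −$75B, Currency in circulation +$414B
Commercial banking system:
  Assets:      Reserves at CB −$75B, Securities −$339B
  Liabilities: Checkable deposits −$414B
So the change in reserve balances that commercial banks hold at the Fed is -$75 billion.

-$75 billion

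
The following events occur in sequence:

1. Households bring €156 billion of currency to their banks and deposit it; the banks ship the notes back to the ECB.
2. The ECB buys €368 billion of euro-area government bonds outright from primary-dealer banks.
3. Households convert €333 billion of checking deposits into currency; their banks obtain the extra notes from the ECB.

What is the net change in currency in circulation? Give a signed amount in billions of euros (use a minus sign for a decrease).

ECB balance sheet:
  Assets:      Securities +€368B
  Liabilities: Bank reserves +€191B, Currency in circulation +€177B
So the change in currency in circulation is +€177 billion.

+€177 billion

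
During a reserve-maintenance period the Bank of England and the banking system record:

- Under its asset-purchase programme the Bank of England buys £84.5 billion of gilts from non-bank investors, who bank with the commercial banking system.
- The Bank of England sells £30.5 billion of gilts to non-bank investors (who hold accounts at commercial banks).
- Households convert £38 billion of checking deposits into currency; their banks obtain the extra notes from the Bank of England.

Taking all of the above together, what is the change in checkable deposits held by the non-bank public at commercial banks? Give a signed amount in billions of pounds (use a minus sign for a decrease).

Bank of England balance sheet:
  Assets:      Securities +£54B
  Liabilities: Bank reserves +£16B, Currency in circulation +£38B
Commercial banking system:
  Assets:      Reserves at CB +£16B
  Liabilities: Checkable deposits +£16B
So the change in checkable deposits held by the non-bank public at commercial banks is +£16 billion.

+£16 billion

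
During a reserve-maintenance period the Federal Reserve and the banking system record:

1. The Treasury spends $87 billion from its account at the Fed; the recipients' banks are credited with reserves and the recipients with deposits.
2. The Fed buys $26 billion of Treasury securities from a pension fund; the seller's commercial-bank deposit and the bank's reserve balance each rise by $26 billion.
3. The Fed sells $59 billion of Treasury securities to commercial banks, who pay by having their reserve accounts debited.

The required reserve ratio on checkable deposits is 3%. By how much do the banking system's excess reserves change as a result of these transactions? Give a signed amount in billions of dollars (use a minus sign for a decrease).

Government spending $87 billion: reserves +$87B, deposits +$87B.
Asset purchase (from non-banks) $26 billion: reserves +$26B, deposits +$26B.
OMO sale (to banks) $59 billion: reserves −$59B, deposits 0.
Totals: Δreserves = +$54B, Δdeposits = +$113B.
Δrequired reserves = 3% × +$113B = +$3.39B.
Δexcess reserves = Δreserves − Δrequired = +$54B − (+$3.39B) = +$50.61 billion.

+$50.61 billion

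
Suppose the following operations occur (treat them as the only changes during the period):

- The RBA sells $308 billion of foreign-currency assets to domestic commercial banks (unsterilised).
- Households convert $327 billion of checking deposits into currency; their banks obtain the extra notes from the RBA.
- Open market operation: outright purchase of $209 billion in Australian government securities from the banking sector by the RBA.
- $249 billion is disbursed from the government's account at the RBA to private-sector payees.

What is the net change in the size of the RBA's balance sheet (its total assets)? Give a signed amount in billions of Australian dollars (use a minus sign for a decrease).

-$99 billion

RBA balance sheet:
  Assets:      Securities +$209B, Foreign assets −$308B
  Liabilities: Bank reserves −$177B, Currency in circulation +$327B, Government deposits −$249B
Change in total RBA assets = -$99 billion.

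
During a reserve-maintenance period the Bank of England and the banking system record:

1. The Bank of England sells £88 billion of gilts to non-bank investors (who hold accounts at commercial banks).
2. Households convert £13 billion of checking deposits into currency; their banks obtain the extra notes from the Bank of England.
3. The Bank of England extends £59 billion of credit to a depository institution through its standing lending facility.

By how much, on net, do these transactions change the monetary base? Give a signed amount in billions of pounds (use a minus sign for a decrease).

Asset sale (to non-banks) £88 billion: Bank of England balance sheet contracts → −£88B.
Currency withdrawal £13 billion: just a shift between currency and reserves — both are base money → 0.
Discount-window loan £59 billion: Bank of England balance sheet expands → +£59B.
Net: −88 + 0 + 59 = -£29 billion.

-£29 billion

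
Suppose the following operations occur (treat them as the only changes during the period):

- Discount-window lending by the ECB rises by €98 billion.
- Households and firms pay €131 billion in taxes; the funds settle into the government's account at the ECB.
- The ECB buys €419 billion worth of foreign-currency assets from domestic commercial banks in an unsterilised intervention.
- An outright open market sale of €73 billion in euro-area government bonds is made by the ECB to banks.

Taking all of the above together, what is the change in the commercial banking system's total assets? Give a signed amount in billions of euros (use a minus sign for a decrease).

-€33 billion

Discount-window loan €98 billion: bank balance sheets expand → +€98B.
Government account inflow €131 billion: bank balance sheets shrink → −€131B.
FX purchase €419 billion: just an asset swap on bank balance sheets → 0.
OMO sale (to banks) €73 billion: just an asset swap on bank balance sheets → 0.
Net: 98 − 131 + 0 + 0 = -€33 billion.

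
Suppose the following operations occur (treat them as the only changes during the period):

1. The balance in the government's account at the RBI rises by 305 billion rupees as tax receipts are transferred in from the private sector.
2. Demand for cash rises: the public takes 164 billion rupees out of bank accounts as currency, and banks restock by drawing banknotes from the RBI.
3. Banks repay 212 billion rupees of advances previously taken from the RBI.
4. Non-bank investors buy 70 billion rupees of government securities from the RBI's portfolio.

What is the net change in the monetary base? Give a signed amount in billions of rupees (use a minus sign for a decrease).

Government account inflow 305 billion rupees: reserves shift to a non-base liability → −305B.
Currency withdrawal 164 billion rupees: just a shift between currency and reserves — both are base money → 0.
Discount-window repayment 212 billion rupees: RBI balance sheet contracts → −212B.
Asset sale (to non-banks) 70 billion rupees: RBI balance sheet contracts → −70B.
Net: −305 + 0 − 212 − 70 = -587 billion.

-587 billion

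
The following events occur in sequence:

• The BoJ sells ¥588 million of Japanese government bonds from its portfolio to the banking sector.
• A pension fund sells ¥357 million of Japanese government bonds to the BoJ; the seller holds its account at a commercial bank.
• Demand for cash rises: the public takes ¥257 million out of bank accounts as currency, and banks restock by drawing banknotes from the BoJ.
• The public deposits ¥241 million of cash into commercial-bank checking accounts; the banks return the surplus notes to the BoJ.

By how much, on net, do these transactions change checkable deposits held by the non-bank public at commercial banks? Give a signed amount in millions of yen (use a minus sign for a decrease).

OMO sale (to banks) ¥588 million: the counterparty is a bank, so public deposits are unchanged → 0.
Asset purchase (from non-banks) ¥357 million: non-bank counterparties' bank balances rise → +¥357M.
Currency withdrawal ¥257 million: non-bank counterparties' bank balances fall → −¥257M.
Currency deposit ¥241 million: non-bank counterparties' bank balances rise → +¥241M.
Net: 0 + 357 − 257 + 241 = +¥341 million.

+¥341 million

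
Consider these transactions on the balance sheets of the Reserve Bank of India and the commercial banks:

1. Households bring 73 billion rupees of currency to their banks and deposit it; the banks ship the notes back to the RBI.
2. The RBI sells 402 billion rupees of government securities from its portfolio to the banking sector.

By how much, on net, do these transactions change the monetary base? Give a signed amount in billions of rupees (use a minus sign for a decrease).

Currency deposit 73 billion rupees: just a shift between currency and reserves — both are base money → 0.
OMO sale (to banks) 402 billion rupees: RBI balance sheet contracts → −402B.
Net: 0 − 402 = -402 billion.

-402 billion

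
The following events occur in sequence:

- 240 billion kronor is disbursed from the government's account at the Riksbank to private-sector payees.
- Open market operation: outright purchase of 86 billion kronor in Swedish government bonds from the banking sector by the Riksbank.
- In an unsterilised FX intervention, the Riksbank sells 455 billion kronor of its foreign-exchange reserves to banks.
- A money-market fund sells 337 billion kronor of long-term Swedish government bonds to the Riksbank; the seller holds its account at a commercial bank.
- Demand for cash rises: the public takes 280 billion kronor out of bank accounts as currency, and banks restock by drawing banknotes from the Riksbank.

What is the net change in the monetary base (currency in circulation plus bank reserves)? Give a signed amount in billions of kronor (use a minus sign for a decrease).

Riksbank balance sheet:
  Assets:      Securities +423B, Foreign assets −455B
  Liabilities: Bank reserves −72B, Currency in circulation +280B, Government deposits −240B
Monetary base = currency + reserves: +280B + (−72B) = +208 billion.

+208 billion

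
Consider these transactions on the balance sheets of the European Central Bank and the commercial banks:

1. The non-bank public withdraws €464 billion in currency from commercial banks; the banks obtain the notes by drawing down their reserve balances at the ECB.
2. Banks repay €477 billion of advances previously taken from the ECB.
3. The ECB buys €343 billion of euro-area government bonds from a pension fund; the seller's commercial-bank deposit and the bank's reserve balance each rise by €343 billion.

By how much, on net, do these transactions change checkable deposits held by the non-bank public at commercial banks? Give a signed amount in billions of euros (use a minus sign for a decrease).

Currency withdrawal €464 billion: non-bank counterparties' bank balances fall → −€464B.
Discount-window repayment €477 billion: the counterparty is a bank, so public deposits are unchanged → 0.
Asset purchase (from non-banks) €343 billion: non-bank counterparties' bank balances rise → +€343B.
Net: −464 + 0 + 343 = -€121 billion.

-€121 billion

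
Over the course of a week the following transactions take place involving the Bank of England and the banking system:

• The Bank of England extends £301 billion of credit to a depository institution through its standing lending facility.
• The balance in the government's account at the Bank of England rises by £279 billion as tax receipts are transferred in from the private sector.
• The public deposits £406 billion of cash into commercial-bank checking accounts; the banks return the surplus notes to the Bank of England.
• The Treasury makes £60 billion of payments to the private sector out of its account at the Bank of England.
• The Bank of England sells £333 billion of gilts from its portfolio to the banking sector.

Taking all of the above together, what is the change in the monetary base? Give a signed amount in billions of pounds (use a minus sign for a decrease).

-£251 billion

Discount-window loan £301 billion: Bank of England balance sheet expands → +£301B.
Government account inflow £279 billion: reserves shift to a non-base liability → −£279B.
Currency deposit £406 billion: just a shift between currency and reserves — both are base money → 0.
Government spending £60 billion: a non-base liability converts back to reserves → +£60B.
OMO sale (to banks) £333 billion: Bank of England balance sheet contracts → −£333B.
Net: 301 − 279 + 0 + 60 − 333 = -£251 billion.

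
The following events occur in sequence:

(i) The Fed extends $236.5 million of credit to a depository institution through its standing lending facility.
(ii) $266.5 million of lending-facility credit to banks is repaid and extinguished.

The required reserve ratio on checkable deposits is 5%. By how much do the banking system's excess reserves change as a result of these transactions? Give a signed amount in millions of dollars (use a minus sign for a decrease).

Discount-window loan $236.5 million: reserves +$236.5M, deposits 0.
Discount-window repayment $266.5 million: reserves −$266.5M, deposits 0.
Totals: Δreserves = −$30M, Δdeposits = 0.
Δrequired reserves = 5% × 0 = 0.
Δexcess reserves = Δreserves − Δrequired = −$30M − (0) = -$30 million.

-$30 million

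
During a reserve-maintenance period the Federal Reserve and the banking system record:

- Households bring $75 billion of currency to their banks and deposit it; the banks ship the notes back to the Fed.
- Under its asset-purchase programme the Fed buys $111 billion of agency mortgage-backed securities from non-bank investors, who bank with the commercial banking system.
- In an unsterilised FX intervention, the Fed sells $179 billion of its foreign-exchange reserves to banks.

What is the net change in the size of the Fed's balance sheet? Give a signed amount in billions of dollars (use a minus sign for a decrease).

-$68 billion

Currency deposit $75 billion: only the composition of liabilities changes → 0.
Asset purchase (from non-banks) $111 billion: a Fed asset is acquired → +$111B.
FX sale $179 billion: a Fed asset is shed → −$179B.
Net: 0 + 111 − 179 = -$68 billion.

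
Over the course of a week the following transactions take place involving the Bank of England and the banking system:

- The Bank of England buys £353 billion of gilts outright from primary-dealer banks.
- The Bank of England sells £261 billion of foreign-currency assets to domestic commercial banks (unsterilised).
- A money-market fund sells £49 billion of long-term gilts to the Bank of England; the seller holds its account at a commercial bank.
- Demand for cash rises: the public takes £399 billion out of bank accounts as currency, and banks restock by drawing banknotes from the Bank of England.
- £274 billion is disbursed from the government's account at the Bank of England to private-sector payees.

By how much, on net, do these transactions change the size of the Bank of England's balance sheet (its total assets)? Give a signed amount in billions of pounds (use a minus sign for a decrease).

OMO purchase (from banks) £353 billion: a Bank of England asset is acquired → +£353B.
FX sale £261 billion: a Bank of England asset is shed → −£261B.
Asset purchase (from non-banks) £49 billion: a Bank of England asset is acquired → +£49B.
Currency withdrawal £399 billion: only the composition of liabilities changes → 0.
Government spending £274 billion: only the composition of liabilities changes → 0.
Net: 353 − 261 + 49 + 0 + 0 = +£141 billion.

+£141 billion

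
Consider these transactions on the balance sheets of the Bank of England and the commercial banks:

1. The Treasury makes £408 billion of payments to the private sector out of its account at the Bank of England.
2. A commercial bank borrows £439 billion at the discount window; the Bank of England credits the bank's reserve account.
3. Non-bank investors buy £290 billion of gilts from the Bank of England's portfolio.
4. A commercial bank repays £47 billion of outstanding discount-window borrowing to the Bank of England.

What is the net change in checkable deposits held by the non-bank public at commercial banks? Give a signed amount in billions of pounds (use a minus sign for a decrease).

Government spending £408 billion: non-bank counterparties' bank balances rise → +£408B.
Discount-window loan £439 billion: the counterparty is a bank, so public deposits are unchanged → 0.
Asset sale (to non-banks) £290 billion: non-bank counterparties' bank balances fall → −£290B.
Discount-window repayment £47 billion: the counterparty is a bank, so public deposits are unchanged → 0.
Net: 408 + 0 − 290 + 0 = +£118 billion.

+£118 billion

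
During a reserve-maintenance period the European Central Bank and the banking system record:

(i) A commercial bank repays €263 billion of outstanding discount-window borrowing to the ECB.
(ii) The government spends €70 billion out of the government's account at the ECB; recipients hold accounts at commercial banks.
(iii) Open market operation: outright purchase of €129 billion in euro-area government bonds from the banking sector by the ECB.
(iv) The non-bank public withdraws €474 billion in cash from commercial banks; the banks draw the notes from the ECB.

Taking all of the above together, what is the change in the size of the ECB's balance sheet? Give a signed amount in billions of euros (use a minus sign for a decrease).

ECB balance sheet:
  Assets:      Securities +€129B, Loans to banks −€263B
  Liabilities: Bank reserves −€538B, Currency in circulation +€474B, Government deposits −€70B
Commercial banking system:
  Assets:      Reserves at CB −€538B, Securities −€129B
  Liabilities: Checkable deposits −€404B, Borrowings from CB −€263B
Change in total ECB assets = -€134 billion.

-€134 billion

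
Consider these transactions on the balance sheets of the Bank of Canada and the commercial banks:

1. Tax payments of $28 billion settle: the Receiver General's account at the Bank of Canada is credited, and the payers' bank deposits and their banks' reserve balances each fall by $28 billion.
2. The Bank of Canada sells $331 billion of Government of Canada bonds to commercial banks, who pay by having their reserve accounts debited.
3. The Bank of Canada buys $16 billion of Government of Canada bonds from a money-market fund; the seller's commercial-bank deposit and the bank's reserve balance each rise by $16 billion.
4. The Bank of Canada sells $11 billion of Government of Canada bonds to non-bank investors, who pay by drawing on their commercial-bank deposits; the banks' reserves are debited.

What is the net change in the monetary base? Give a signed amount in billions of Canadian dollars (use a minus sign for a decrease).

Government account inflow $28 billion: reserves shift to a non-base liability → −$28B.
OMO sale (to banks) $331 billion: Bank of Canada balance sheet contracts → −$331B.
Asset purchase (from non-banks) $16 billion: Bank of Canada balance sheet expands → +$16B.
Asset sale (to non-banks) $11 billion: Bank of Canada balance sheet contracts → −$11B.
Net: −28 − 331 + 16 − 11 = -$354 billion.

-$354 billion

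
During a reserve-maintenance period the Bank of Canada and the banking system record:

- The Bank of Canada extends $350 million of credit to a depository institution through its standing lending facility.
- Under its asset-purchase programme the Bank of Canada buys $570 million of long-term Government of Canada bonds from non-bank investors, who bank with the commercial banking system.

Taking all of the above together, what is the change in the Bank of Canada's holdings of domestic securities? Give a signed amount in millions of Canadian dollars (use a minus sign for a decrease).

+$570 million

Discount-window loan $350 million: the Bank of Canada's securities portfolio is untouched → 0.
Asset purchase (from non-banks) $570 million: securities added to the Bank of Canada's portfolio → +$570M.
Net: 0 + 570 = +$570 million.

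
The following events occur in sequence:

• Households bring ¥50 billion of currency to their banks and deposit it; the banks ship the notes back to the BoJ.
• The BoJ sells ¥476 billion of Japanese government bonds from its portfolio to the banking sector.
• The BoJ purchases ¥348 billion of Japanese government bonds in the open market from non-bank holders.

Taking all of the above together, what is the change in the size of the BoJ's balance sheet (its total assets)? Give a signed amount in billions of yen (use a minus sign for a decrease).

-¥128 billion

BoJ balance sheet:
  Assets:      Securities −¥128B
  Liabilities: Bank reserves −¥78B, Currency in circulation −¥50B
Commercial banking system:
  Assets:      Reserves at CB −¥78B, Securities +¥476B
  Liabilities: Checkable deposits +¥398B
Change in total BoJ assets = -¥128 billion.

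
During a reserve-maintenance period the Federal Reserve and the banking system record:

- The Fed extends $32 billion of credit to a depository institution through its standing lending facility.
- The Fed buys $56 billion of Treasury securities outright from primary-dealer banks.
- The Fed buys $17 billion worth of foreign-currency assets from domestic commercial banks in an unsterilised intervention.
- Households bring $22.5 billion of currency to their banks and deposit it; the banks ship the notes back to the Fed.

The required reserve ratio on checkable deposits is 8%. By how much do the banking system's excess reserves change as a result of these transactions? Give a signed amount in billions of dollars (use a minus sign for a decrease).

+$125.7 billion

Discount-window loan $32 billion: reserves +$32B, deposits 0.
OMO purchase (from banks) $56 billion: reserves +$56B, deposits 0.
FX purchase $17 billion: reserves +$17B, deposits 0.
Currency deposit $22.5 billion: reserves +$22.5B, deposits +$22.5B.
Totals: Δreserves = +$127.5B, Δdeposits = +$22.5B.
Δrequired reserves = 8% × +$22.5B = +$1.8B.
Δexcess reserves = Δreserves − Δrequired = +$127.5B − (+$1.8B) = +$125.7 billion.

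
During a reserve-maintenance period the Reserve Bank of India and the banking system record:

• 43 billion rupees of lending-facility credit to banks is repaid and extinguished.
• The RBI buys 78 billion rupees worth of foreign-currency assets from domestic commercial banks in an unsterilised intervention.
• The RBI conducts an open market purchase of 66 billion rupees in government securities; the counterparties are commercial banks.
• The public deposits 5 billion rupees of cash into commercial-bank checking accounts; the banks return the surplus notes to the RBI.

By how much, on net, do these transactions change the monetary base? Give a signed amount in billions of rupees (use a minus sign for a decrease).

Discount-window repayment 43 billion rupees: RBI balance sheet contracts → −43B.
FX purchase 78 billion rupees: RBI balance sheet expands → +78B.
OMO purchase (from banks) 66 billion rupees: RBI balance sheet expands → +66B.
Currency deposit 5 billion rupees: just a shift between currency and reserves — both are base money → 0.
Net: −43 + 78 + 66 + 0 = +101 billion.

+101 billion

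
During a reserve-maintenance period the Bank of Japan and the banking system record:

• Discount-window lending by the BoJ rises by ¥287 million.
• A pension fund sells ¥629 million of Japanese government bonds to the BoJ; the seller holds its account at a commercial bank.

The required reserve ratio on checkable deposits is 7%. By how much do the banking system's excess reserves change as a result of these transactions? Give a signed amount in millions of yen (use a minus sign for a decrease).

Discount-window loan ¥287 million: reserves +¥287M, deposits 0.
Asset purchase (from non-banks) ¥629 million: reserves +¥629M, deposits +¥629M.
Totals: Δreserves = +¥916M, Δdeposits = +¥629M.
Δrequired reserves = 7% × +¥629M = +¥44.03M.
Δexcess reserves = Δreserves − Δrequired = +¥916M − (+¥44.03M) = +¥871.97 million.

+¥871.97 million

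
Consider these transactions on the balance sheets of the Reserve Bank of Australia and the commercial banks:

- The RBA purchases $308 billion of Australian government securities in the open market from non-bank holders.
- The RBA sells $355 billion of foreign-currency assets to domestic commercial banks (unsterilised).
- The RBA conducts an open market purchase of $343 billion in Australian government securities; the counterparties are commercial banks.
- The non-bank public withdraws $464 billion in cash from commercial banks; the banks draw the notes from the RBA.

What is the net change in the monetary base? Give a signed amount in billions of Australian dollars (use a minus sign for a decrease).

+$296 billion

Asset purchase (from non-banks) $308 billion: RBA balance sheet expands → +$308B.
FX sale $355 billion: RBA balance sheet contracts → −$355B.
OMO purchase (from banks) $343 billion: RBA balance sheet expands → +$343B.
Currency withdrawal $464 billion: just a shift between currency and reserves — both are base money → 0.
Net: 308 − 355 + 343 + 0 = +$296 billion.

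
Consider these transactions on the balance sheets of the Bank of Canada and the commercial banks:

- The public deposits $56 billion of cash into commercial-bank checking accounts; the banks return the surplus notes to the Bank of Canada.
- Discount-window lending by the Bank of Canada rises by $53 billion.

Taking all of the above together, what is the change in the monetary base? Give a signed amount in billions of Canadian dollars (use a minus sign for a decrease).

+$53 billion

Currency deposit $56 billion: just a shift between currency and reserves — both are base money → 0.
Discount-window loan $53 billion: Bank of Canada balance sheet expands → +$53B.
Net: 0 + 53 = +$53 billion.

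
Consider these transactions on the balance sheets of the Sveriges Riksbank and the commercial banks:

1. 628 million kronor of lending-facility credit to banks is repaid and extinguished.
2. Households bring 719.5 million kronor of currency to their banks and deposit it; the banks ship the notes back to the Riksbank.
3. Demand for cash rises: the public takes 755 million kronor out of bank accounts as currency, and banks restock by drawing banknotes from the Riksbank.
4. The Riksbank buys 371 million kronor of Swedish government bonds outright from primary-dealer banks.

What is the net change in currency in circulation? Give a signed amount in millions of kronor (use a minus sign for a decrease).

+35.5 million

Discount-window repayment 628 million kronor: no currency enters or leaves circulation → 0.
Currency deposit 719.5 million kronor: notes return to the central bank → −719.5M.
Currency withdrawal 755 million kronor: notes leave the central bank → +755M.
OMO purchase (from banks) 371 million kronor: no currency enters or leaves circulation → 0.
Net: 0 − 719.5 + 755 + 0 = +35.5 million.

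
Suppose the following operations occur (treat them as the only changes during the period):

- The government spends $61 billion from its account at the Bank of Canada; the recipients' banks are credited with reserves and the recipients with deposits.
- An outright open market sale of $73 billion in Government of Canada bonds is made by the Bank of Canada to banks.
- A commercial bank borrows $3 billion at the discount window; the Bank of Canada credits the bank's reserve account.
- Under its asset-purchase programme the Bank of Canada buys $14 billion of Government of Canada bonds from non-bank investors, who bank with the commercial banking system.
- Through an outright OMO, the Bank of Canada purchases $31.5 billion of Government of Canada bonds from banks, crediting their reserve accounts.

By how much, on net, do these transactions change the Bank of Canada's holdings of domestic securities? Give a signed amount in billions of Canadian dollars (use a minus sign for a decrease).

Government spending $61 billion: the Bank of Canada's securities portfolio is untouched → 0.
OMO sale (to banks) $73 billion: securities removed from the Bank of Canada's portfolio → −$73B.
Discount-window loan $3 billion: the Bank of Canada's securities portfolio is untouched → 0.
Asset purchase (from non-banks) $14 billion: securities added to the Bank of Canada's portfolio → +$14B.
OMO purchase (from banks) $31.5 billion: securities added to the Bank of Canada's portfolio → +$31.5B.
Net: 0 − 73 + 0 + 14 + 31.5 = -$27.5 billion.

-$27.5 billion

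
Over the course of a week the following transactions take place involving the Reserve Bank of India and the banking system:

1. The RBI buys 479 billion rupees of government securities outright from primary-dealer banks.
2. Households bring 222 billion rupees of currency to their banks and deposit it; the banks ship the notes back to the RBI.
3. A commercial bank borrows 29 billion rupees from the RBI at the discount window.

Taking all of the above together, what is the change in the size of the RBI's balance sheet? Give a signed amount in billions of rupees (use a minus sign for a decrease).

+508 billion

OMO purchase (from banks) 479 billion rupees: an RBI asset is acquired → +479B.
Currency deposit 222 billion rupees: only the composition of liabilities changes → 0.
Discount-window loan 29 billion rupees: an RBI asset is acquired → +29B.
Net: 479 + 0 + 29 = +508 billion.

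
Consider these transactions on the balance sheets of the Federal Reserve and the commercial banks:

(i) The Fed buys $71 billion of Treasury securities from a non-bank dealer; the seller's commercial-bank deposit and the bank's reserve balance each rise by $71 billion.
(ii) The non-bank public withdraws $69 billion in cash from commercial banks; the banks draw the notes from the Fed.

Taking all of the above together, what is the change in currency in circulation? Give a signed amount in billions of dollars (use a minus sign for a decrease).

Fed balance sheet:
  Assets:      Securities +$71B
  Liabilities: Bank reserves +$2B, Currency in circulation +$69B
Commercial banking system:
  Assets:      Reserves at CB +$2B
  Liabilities: Checkable deposits +$2B
So the change in currency in circulation is +$69 billion.

+$69 billion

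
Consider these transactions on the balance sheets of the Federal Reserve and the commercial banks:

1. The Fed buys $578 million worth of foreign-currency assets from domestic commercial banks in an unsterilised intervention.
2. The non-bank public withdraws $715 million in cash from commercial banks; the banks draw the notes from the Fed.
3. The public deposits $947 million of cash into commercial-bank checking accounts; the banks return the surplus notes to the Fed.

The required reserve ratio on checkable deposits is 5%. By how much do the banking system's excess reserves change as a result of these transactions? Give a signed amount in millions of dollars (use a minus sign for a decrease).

+$798.4 million

FX purchase $578 million: reserves +$578M, deposits 0.
Currency withdrawal $715 million: reserves −$715M, deposits −$715M.
Currency deposit $947 million: reserves +$947M, deposits +$947M.
Totals: Δreserves = +$810M, Δdeposits = +$232M.
Δrequired reserves = 5% × +$232M = +$11.6M.
Δexcess reserves = Δreserves − Δrequired = +$810M − (+$11.6M) = +$798.4 million.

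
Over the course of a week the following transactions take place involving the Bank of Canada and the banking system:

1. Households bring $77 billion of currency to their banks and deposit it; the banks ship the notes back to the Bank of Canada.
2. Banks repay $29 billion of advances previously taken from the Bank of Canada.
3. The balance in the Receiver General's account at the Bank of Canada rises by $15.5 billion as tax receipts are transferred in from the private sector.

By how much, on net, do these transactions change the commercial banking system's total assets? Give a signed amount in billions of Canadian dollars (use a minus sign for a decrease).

+$32.5 billion

Bank of Canada balance sheet:
  Assets:      Loans to banks −$29B
  Liabilities: Bank reserves +$32.5B, Currency in circulation −$77B, Government deposits +$15.5B
Commercial banking system:
  Assets:      Reserves at CB +$32.5B
  Liabilities: Checkable deposits +$61.5B, Borrowings from CB −$29B
Change in total bank assets = +$32.5 billion.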